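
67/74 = 0.91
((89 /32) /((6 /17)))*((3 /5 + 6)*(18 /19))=149787 /3040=49.27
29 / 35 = 0.83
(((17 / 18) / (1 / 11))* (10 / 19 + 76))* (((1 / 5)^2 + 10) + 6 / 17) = 35322749 / 4275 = 8262.63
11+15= 26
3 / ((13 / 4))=12 / 13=0.92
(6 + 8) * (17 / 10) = 119 / 5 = 23.80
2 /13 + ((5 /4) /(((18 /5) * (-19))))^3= 5120012939 /33281404416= 0.15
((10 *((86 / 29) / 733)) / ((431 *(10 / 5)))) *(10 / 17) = 4300 / 155750039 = 0.00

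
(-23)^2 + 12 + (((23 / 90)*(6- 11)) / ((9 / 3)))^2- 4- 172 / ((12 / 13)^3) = 3714967 / 11664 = 318.50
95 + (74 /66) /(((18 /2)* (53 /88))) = 95.21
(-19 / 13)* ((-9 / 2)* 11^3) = 227601 / 26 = 8753.88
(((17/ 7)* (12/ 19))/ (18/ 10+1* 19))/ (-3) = -85/ 3458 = -0.02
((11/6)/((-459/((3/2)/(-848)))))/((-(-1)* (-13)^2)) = 0.00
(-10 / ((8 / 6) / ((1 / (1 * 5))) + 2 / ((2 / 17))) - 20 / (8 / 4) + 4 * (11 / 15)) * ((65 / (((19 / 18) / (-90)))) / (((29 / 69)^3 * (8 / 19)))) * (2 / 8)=574803695115 / 1731619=331945.82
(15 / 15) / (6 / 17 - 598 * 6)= -17 / 60990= -0.00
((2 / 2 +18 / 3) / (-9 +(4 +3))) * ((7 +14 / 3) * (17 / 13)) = -4165 / 78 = -53.40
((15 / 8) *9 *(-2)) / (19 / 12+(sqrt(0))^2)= -405 / 19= -21.32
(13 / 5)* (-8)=-104 / 5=-20.80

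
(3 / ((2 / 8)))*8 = 96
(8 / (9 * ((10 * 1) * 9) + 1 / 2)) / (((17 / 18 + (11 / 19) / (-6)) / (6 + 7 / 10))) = 91656 / 1175225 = 0.08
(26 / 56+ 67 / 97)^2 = 9840769 / 7376656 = 1.33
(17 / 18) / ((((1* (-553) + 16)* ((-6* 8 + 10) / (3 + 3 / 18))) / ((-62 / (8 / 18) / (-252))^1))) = 527 / 6495552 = 0.00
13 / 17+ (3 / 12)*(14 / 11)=1.08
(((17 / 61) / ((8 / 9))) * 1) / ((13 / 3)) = 459 / 6344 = 0.07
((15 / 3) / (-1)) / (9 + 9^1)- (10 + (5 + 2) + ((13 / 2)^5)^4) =-171044673973927358002777 / 9437184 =-18124545836335008.20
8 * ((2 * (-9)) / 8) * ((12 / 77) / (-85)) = 0.03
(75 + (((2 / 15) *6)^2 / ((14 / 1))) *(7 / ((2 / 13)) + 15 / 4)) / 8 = 13519 / 1400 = 9.66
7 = 7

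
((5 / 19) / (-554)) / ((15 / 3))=-1 / 10526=-0.00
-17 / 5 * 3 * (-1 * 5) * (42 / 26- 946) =-626127 / 13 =-48163.62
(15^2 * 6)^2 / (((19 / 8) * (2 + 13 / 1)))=972000 / 19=51157.89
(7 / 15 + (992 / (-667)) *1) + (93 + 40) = 1320454 / 10005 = 131.98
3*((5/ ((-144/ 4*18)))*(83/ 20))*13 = -1079/ 864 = -1.25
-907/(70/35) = -907/2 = -453.50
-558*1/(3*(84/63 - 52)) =3.67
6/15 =2/5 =0.40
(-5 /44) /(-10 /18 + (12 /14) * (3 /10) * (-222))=1575 /798908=0.00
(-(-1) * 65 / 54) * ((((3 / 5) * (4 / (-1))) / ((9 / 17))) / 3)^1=-442 / 243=-1.82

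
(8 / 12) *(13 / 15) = 26 / 45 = 0.58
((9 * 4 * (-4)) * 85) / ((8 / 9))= -13770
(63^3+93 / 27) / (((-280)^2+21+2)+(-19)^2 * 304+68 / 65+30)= 146279510 / 110095857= 1.33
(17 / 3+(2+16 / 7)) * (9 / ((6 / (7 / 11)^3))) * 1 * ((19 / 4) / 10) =17689 / 9680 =1.83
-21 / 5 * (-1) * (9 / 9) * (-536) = -11256 / 5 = -2251.20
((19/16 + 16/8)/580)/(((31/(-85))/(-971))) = 841857/57536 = 14.63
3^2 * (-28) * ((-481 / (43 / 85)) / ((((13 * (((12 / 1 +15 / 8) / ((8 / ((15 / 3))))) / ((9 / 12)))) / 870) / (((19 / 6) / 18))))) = 10491040 / 43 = 243977.67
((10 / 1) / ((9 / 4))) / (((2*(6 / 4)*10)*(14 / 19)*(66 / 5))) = 95 / 6237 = 0.02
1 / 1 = 1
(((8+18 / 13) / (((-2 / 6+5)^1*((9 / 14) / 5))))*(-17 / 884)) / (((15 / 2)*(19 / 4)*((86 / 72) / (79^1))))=-77104 / 138073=-0.56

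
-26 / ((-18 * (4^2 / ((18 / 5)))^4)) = 9477 / 2560000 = 0.00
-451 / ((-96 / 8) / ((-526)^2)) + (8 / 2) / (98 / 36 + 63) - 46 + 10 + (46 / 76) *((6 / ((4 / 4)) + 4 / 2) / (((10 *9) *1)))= 10517587765183 / 1011465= 10398370.45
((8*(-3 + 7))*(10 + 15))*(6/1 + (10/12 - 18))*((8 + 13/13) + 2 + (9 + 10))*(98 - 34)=-17152000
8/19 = 0.42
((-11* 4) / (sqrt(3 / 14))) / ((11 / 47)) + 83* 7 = 581 - 188* sqrt(42) / 3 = 174.87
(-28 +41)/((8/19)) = 247/8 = 30.88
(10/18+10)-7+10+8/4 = 140/9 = 15.56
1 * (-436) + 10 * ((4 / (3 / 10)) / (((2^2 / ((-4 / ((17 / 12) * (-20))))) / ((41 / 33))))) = -241316 / 561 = -430.15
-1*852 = -852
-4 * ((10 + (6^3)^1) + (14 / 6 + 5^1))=-2800 / 3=-933.33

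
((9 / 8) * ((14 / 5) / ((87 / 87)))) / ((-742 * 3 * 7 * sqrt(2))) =-3 * sqrt(2) / 29680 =-0.00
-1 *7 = -7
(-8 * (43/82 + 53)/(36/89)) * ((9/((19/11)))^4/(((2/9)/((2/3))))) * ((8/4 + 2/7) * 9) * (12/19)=-162505179726912/5343161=-30413678.29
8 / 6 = 4 / 3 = 1.33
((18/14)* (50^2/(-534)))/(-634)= 1875/197491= 0.01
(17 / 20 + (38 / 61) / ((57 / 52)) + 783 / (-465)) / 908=-30131 / 103021680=-0.00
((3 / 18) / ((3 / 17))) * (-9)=-17 / 2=-8.50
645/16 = 40.31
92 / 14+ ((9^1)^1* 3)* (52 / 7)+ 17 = 1569 / 7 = 224.14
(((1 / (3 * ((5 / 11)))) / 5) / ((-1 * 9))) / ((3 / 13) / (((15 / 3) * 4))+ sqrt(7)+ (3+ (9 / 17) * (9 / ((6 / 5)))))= -11114532 / 4078232605+ 8596016 * sqrt(7) / 22022456067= -0.00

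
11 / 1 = 11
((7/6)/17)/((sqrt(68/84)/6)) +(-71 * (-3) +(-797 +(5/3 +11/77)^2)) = -256100/441 +7 * sqrt(357)/289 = -580.27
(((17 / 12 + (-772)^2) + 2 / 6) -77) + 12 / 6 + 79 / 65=154937111 / 260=595911.97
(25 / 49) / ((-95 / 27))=-135 / 931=-0.15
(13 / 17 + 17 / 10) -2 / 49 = 20191 / 8330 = 2.42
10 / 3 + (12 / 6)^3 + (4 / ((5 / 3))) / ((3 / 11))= 302 / 15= 20.13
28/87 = 0.32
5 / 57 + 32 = 1829 / 57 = 32.09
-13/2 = -6.50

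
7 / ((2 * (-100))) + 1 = 193 / 200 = 0.96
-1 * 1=-1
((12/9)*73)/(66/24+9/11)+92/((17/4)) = 391744/8007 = 48.93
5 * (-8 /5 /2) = -4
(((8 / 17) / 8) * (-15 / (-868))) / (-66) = -5 / 324632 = -0.00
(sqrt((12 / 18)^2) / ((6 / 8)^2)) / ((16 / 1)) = 2 / 27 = 0.07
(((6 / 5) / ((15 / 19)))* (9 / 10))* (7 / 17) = 1197 / 2125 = 0.56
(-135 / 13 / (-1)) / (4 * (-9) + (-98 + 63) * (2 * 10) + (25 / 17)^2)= -13005 / 919009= -0.01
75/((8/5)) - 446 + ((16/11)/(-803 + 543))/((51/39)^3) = -862801903/2161720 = -399.13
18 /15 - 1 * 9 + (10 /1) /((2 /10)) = 211 /5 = 42.20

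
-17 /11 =-1.55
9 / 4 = 2.25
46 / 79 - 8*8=-5010 / 79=-63.42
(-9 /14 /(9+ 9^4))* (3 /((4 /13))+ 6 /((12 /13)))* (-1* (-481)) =-6253 /8176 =-0.76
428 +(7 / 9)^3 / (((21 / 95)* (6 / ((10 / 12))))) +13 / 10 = 169114613 / 393660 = 429.60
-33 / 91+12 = 1059 / 91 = 11.64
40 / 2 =20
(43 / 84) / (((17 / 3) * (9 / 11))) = 473 / 4284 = 0.11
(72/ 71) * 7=504/ 71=7.10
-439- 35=-474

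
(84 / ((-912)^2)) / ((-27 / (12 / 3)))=-7 / 467856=-0.00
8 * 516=4128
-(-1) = 1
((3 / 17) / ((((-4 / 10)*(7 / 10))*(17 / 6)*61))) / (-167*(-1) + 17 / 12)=-5400 / 249397463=-0.00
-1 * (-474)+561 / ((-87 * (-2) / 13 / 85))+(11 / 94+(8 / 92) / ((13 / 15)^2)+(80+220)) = 22976841378 / 5297981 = 4336.91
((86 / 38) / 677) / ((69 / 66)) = 946 / 295849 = 0.00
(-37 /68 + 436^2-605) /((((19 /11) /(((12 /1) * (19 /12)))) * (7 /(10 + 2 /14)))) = 10063459131 /3332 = 3020245.84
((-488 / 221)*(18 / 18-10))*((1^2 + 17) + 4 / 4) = 83448 / 221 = 377.59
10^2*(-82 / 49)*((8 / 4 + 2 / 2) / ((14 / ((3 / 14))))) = -18450 / 2401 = -7.68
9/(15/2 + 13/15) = 270/251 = 1.08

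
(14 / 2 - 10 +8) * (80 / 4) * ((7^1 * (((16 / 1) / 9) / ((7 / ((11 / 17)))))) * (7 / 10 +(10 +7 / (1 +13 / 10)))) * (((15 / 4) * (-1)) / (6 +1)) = -6954200 / 8211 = -846.94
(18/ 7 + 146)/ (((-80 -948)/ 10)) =-2600/ 1799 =-1.45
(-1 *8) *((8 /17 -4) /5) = 96 /17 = 5.65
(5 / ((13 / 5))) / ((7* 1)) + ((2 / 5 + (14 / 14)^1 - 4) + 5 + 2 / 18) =11408 / 4095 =2.79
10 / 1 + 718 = 728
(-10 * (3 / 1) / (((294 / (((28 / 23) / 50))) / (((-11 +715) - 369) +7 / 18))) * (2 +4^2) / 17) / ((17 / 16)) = -193184 / 232645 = -0.83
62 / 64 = 31 / 32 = 0.97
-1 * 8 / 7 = -8 / 7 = -1.14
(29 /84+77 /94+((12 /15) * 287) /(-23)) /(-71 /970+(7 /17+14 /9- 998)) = 19806051603 /2237290592782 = 0.01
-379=-379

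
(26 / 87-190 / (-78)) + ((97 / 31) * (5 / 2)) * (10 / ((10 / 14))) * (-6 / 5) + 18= -1293571 / 11687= -110.68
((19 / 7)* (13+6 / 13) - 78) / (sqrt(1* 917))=-77* sqrt(917) / 1703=-1.37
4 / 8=1 / 2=0.50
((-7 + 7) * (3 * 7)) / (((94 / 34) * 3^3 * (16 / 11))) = 0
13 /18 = 0.72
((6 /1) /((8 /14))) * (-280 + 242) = -399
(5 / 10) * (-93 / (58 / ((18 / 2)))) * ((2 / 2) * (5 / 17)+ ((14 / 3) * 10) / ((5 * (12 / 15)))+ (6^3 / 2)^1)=-853461 / 986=-865.58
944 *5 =4720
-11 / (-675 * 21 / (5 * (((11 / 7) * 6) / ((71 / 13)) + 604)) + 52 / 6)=-9934518 / 3600211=-2.76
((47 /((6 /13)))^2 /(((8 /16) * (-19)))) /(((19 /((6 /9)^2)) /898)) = -22929.60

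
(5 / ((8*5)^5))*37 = 37 / 20480000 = 0.00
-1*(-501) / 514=501 / 514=0.97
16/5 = 3.20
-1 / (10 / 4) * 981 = -1962 / 5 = -392.40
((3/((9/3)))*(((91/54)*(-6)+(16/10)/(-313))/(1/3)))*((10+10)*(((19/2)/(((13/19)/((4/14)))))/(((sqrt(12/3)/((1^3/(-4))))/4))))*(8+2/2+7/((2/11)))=4886591665/85449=57187.23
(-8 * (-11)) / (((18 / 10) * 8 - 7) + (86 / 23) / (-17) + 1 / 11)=946220 / 78181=12.10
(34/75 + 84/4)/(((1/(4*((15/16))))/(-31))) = -49879/20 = -2493.95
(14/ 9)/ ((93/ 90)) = 140/ 93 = 1.51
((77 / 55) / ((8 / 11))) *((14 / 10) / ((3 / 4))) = 539 / 150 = 3.59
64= 64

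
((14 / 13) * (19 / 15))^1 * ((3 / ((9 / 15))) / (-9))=-266 / 351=-0.76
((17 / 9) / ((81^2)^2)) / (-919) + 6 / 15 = 712078858697 / 1780197146955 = 0.40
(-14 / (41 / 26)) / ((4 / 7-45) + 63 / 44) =112112 / 542963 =0.21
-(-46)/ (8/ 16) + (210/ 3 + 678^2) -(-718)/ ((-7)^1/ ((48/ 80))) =16092456/ 35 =459784.46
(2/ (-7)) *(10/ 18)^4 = -1250/ 45927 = -0.03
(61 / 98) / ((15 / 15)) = 0.62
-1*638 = -638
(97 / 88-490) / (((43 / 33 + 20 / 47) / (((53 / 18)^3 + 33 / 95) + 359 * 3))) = -411855335568977 / 1320338880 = -311931.54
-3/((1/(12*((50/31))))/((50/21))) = -30000/217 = -138.25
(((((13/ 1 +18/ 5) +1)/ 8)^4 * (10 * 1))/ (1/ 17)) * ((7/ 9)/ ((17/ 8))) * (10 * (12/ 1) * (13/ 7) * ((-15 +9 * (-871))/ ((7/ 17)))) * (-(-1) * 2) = -309795126784/ 25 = -12391805071.36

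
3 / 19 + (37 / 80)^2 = 45211 / 121600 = 0.37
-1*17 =-17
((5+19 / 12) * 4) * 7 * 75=13825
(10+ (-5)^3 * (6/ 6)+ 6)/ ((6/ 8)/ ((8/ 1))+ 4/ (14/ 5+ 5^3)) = -2228832/ 2557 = -871.66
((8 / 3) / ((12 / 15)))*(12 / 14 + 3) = 90 / 7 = 12.86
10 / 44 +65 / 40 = 163 / 88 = 1.85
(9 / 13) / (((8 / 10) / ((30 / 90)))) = 15 / 52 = 0.29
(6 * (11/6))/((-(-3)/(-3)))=-11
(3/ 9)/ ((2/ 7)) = 7/ 6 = 1.17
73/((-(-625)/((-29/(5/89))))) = -188413/3125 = -60.29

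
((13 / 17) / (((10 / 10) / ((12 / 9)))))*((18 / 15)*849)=88296 / 85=1038.78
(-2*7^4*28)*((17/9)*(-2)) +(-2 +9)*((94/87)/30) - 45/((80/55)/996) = 2490625861/5220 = 477131.39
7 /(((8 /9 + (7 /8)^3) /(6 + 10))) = 516096 /7183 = 71.85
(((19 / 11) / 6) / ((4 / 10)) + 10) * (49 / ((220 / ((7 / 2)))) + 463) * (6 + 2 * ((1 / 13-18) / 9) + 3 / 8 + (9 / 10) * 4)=539826151549 / 18120960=29790.15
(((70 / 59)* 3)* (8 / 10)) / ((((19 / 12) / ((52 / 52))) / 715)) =1441440 / 1121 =1285.85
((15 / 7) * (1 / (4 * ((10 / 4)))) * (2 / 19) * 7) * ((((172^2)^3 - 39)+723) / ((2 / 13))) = 504899909463066 / 19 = 26573679445424.53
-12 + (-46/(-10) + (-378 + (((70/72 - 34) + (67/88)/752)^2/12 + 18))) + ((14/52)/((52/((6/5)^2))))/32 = -4972709201549561831/17984319263539200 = -276.50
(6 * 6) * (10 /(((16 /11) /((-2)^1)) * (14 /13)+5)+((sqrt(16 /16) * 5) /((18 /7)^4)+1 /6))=18656087 /195372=95.49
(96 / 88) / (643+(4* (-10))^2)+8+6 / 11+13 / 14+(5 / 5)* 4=4654393 / 345422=13.47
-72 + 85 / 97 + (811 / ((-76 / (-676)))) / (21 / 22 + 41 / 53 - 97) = -30063042065 / 204733341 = -146.84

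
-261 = -261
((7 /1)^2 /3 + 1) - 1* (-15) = 97 /3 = 32.33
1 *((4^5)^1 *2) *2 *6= 24576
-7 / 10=-0.70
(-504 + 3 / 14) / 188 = -7053 / 2632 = -2.68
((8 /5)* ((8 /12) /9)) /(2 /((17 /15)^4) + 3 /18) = 2672672 /31095945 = 0.09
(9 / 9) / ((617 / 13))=13 / 617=0.02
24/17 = 1.41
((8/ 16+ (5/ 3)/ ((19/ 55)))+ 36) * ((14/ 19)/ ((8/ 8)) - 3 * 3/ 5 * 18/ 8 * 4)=-6920459/ 10830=-639.01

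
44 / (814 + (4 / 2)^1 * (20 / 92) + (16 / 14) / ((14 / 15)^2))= 173558 / 3217713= 0.05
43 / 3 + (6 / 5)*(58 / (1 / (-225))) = -46937 / 3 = -15645.67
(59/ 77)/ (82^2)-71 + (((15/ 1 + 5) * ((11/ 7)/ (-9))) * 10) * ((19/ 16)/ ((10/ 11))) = -116.61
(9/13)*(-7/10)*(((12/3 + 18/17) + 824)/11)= -443961/12155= -36.52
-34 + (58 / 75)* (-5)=-568 / 15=-37.87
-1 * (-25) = 25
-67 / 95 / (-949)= 67 / 90155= 0.00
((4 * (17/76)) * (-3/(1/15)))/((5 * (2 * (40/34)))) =-3.42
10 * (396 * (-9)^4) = 25981560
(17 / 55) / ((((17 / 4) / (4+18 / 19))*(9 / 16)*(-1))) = -6016 / 9405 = -0.64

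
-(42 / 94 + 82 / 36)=-2305 / 846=-2.72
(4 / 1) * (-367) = -1468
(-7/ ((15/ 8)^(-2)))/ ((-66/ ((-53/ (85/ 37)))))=-205905/ 23936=-8.60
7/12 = 0.58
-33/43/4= -33/172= -0.19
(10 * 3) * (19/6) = 95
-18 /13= -1.38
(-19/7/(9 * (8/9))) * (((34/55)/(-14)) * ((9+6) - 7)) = 323/2695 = 0.12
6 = 6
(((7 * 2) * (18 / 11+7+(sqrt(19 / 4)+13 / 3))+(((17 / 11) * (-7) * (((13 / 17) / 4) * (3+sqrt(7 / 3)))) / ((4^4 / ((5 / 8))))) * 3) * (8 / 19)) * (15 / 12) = -2275 * sqrt(21) / 856064+70 * sqrt(19) / 19+22306445 / 233472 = 111.59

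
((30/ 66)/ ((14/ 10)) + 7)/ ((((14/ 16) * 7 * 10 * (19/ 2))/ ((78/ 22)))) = 175968/ 3942785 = 0.04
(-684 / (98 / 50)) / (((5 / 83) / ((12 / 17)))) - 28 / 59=-200996204 / 49147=-4089.69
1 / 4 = 0.25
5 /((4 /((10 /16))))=25 /32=0.78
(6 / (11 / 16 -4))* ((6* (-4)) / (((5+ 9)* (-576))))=-2 / 371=-0.01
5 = 5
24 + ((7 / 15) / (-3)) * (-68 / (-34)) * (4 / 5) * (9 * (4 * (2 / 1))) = 152 / 25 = 6.08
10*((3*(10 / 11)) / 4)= 75 / 11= 6.82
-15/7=-2.14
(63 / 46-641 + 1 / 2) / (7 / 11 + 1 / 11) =-40425 / 46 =-878.80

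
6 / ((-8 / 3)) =-2.25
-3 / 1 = -3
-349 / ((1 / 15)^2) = -78525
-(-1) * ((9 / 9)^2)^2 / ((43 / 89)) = 89 / 43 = 2.07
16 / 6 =8 / 3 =2.67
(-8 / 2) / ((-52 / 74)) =74 / 13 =5.69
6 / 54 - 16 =-143 / 9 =-15.89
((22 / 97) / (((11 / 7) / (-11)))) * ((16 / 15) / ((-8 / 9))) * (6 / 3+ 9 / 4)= 3927 / 485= 8.10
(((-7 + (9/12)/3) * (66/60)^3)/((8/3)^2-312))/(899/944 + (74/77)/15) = 629724051/21720739600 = 0.03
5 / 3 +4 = 17 / 3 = 5.67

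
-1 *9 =-9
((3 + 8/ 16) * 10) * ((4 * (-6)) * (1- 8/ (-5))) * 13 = -28392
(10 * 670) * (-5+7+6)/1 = 53600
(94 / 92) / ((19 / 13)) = 611 / 874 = 0.70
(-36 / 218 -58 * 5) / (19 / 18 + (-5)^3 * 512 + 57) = 569304 / 125454095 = 0.00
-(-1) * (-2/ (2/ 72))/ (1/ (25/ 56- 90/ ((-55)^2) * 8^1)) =-63549/ 4235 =-15.01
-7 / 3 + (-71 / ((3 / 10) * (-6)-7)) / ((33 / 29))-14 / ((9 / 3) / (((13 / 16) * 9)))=-29.37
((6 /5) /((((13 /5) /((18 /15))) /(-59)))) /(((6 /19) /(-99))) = 665874 /65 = 10244.22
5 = 5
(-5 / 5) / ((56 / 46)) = -23 / 28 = -0.82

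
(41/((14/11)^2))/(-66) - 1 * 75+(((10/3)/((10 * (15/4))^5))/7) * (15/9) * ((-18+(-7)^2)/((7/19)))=-25244757120307/334884375000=-75.38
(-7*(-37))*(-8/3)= -2072/3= -690.67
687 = 687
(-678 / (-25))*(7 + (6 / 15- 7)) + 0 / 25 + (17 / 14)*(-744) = -781008 / 875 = -892.58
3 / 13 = 0.23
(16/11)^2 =2.12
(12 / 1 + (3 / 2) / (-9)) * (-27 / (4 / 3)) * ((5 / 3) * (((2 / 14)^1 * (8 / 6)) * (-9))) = 9585 / 14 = 684.64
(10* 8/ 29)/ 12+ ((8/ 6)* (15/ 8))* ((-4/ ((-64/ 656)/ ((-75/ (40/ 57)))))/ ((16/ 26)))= -198233465/ 11136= -17801.14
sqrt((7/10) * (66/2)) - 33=-33 + sqrt(2310)/10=-28.19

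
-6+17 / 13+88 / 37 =-2.31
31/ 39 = 0.79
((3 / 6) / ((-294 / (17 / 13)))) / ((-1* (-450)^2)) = 17 / 1547910000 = 0.00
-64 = -64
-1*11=-11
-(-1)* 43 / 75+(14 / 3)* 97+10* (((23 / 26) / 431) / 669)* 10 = 42473228467 / 93710175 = 453.24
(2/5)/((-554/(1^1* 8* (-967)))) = 7736/1385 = 5.59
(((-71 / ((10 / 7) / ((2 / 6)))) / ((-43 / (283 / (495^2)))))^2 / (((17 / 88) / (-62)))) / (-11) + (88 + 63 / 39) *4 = 1978677749381781339712 / 5519916379269703125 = 358.46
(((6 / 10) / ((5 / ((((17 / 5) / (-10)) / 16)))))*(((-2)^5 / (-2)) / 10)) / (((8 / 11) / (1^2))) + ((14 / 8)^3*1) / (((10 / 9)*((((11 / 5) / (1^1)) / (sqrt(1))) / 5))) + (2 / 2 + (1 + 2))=65809691 / 4400000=14.96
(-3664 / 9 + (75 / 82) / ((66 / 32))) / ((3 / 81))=-4951992 / 451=-10980.03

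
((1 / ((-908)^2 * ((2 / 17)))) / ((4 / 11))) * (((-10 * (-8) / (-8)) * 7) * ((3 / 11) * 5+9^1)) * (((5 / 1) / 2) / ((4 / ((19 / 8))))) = -3221925 / 105531392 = -0.03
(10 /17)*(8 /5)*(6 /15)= 32 /85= 0.38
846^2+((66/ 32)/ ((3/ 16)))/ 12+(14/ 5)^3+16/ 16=1073609803/ 1500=715739.87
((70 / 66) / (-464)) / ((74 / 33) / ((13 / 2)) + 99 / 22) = -455 / 964424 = -0.00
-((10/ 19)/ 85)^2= -4/ 104329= -0.00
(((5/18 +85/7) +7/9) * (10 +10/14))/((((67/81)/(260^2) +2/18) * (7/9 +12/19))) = 6487969995000/7185386803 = 902.94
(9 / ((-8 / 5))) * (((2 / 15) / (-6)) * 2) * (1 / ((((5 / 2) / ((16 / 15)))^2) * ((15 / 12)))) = 1024 / 28125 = 0.04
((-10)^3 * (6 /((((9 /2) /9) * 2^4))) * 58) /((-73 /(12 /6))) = 87000 /73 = 1191.78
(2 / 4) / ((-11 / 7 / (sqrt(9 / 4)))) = -21 / 44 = -0.48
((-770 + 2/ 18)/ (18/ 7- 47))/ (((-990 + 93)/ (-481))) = 1794611/ 193131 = 9.29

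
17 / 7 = 2.43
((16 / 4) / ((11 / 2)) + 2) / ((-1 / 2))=-60 / 11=-5.45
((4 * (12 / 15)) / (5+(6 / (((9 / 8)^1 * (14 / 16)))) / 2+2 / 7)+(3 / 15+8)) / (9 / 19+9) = 20387 / 22500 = 0.91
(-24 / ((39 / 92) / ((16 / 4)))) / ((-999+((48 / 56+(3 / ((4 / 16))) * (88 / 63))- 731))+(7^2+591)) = 7728 / 36595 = 0.21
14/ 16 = 7/ 8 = 0.88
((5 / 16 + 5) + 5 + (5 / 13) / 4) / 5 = 433 / 208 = 2.08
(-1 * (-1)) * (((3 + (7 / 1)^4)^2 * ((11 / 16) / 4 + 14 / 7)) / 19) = 50206939 / 76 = 660617.62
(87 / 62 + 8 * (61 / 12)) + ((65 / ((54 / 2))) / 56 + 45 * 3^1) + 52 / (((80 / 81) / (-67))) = -785208443 / 234360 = -3350.44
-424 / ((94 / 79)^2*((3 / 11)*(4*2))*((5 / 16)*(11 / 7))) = -9261644 / 33135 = -279.51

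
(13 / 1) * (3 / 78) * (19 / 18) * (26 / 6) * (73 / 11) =18031 / 1188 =15.18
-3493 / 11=-317.55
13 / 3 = 4.33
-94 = -94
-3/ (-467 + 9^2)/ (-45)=-1/ 5790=-0.00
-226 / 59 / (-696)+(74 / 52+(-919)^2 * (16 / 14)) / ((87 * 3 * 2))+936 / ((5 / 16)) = 67883253973 / 14013090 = 4844.27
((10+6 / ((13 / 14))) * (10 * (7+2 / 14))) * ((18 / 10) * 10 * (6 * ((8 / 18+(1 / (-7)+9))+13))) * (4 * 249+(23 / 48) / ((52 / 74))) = 23374442845625 / 8281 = 2822659442.78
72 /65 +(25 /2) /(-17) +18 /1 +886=1998663 /2210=904.37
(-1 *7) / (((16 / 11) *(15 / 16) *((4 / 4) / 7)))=-539 / 15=-35.93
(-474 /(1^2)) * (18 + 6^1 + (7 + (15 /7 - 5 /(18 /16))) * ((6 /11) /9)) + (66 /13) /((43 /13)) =-342969734 /29799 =-11509.44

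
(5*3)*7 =105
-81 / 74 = -1.09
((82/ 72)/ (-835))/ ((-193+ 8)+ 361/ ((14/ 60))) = -287/ 286622100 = -0.00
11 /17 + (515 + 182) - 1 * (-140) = 14240 /17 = 837.65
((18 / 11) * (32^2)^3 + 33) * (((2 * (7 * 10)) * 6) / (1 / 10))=162349766838000 / 11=14759069712545.45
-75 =-75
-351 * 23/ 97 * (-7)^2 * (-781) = 308945637/ 97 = 3185006.57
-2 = -2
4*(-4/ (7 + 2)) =-16/ 9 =-1.78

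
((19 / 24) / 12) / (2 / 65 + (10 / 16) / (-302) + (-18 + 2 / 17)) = -3170245 / 857943738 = -0.00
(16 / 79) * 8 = 128 / 79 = 1.62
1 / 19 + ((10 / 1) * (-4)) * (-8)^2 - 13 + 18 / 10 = -2571.15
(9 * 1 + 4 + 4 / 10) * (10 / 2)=67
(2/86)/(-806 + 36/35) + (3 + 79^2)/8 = 472780833/605741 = 780.50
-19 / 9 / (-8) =19 / 72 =0.26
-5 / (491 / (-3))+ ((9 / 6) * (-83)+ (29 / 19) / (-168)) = -124.48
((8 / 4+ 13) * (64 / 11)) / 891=320 / 3267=0.10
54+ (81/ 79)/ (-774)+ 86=140.00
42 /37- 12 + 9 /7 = -2481 /259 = -9.58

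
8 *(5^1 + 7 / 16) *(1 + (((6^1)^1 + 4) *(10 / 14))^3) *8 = 127170.16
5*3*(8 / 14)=60 / 7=8.57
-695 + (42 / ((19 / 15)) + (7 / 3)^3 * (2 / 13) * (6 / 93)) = -136802507 / 206739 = -661.72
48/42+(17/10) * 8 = 516/35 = 14.74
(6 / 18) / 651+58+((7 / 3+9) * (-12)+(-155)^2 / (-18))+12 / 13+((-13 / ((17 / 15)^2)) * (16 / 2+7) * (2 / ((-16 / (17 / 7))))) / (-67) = -326771079541 / 231344568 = -1412.49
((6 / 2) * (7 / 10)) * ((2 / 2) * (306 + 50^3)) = 1315713 / 5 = 263142.60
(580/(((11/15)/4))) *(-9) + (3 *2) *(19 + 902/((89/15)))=-27446.59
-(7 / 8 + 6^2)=-295 / 8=-36.88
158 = 158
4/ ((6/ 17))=34/ 3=11.33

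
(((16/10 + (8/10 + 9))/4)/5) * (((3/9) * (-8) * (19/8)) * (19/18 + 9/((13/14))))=-181583/4680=-38.80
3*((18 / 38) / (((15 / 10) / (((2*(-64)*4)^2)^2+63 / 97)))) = 119984206382190 / 1843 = 65102662171.56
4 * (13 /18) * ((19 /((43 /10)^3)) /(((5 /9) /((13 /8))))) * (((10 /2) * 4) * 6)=19266000 /79507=242.32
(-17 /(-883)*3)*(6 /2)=153 /883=0.17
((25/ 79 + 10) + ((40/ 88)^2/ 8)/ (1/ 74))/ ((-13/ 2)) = -467535/ 248534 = -1.88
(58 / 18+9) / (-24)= -0.51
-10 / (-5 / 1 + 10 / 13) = 26 / 11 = 2.36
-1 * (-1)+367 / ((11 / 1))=378 / 11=34.36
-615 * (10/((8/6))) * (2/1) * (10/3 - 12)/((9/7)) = 186550/3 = 62183.33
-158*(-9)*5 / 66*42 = 49770 / 11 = 4524.55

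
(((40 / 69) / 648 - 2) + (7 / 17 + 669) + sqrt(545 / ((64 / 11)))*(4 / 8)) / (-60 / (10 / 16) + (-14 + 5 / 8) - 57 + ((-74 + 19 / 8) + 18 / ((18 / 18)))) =-63412879 / 20902860 - sqrt(5995) / 3520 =-3.06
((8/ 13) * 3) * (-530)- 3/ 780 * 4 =-63601/ 65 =-978.48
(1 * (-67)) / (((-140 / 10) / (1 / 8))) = 67 / 112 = 0.60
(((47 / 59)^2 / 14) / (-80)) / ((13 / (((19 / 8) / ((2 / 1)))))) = -41971 / 810933760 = -0.00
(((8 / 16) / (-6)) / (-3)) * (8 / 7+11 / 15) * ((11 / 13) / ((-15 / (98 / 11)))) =-1379 / 52650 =-0.03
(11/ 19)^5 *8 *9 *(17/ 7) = 197126424/ 17332693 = 11.37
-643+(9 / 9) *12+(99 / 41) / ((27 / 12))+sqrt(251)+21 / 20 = -613.03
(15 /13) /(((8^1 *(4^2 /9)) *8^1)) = 135 /13312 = 0.01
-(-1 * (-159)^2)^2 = -639128961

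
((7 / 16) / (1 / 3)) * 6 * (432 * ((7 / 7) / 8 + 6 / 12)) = 8505 / 4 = 2126.25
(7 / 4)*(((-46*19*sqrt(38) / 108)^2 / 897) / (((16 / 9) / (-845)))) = -71779435 / 31104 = -2307.72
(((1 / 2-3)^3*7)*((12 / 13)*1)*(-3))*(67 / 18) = 58625 / 52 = 1127.40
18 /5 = 3.60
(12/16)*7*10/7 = 15/2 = 7.50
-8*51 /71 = -408 /71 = -5.75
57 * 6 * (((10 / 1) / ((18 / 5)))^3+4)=8698.25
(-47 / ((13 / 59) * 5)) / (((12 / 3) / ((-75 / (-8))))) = -41595 / 416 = -99.99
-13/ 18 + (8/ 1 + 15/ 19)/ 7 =1277/ 2394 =0.53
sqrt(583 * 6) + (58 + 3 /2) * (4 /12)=78.98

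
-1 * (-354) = 354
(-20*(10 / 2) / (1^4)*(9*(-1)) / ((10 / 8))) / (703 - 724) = -240 / 7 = -34.29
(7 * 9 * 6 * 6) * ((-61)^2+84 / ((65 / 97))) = 567029484 / 65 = 8723530.52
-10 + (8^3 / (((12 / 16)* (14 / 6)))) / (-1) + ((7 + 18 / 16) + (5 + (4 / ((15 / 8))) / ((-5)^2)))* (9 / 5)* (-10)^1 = -1891251 / 3500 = -540.36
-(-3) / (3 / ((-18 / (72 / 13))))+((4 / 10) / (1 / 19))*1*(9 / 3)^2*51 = 69703 / 20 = 3485.15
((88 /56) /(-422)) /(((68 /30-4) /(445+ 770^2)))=97901925 /76804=1274.70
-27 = -27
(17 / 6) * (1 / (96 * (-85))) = -1 / 2880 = -0.00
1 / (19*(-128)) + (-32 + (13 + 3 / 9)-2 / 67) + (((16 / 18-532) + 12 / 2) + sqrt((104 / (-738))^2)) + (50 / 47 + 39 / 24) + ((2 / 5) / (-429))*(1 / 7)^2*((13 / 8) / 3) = -1373345965657129 / 2538634116480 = -540.98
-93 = -93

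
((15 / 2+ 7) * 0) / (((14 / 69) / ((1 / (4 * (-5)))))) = 0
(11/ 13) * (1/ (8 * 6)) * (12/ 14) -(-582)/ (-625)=-416821/ 455000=-0.92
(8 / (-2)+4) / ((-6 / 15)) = 0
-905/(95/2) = -362/19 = -19.05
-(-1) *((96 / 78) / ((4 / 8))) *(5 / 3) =160 / 39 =4.10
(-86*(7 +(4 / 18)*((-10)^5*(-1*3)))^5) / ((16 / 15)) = -106228591953698283664032500.00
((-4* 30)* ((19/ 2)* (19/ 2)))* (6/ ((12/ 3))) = -16245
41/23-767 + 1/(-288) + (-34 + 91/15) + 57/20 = -790.30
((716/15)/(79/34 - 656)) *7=-24344/47625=-0.51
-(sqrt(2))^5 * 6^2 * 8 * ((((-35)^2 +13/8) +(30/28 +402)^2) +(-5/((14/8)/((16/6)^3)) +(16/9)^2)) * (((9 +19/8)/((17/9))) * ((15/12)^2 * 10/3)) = -8443445671375 * sqrt(2)/1428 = -8361929538.95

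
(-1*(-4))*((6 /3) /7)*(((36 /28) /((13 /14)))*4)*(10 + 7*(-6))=-18432 /91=-202.55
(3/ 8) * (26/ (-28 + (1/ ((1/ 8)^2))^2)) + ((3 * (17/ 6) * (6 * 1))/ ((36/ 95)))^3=475988021843/ 195264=2437663.99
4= 4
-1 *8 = -8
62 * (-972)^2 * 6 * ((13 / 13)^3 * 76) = 26710933248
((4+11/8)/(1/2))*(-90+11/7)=-26617/28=-950.61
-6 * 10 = -60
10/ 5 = 2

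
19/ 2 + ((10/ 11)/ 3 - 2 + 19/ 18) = 877/ 99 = 8.86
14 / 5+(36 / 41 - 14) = -2116 / 205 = -10.32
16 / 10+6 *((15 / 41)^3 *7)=1260118 / 344605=3.66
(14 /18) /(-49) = -1 /63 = -0.02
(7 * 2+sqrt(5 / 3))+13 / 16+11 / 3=sqrt(15) / 3+887 / 48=19.77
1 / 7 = 0.14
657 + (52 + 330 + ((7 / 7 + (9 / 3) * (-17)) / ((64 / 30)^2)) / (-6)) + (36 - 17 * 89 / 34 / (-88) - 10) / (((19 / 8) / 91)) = 440106179 / 214016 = 2056.42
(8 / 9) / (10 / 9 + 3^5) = 8 / 2197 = 0.00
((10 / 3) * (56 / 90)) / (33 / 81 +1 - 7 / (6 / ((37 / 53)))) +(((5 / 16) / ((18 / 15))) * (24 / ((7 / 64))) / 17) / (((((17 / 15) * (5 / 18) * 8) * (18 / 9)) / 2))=16590428 / 3433031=4.83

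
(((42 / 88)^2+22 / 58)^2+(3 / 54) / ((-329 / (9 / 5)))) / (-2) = -1909563910757 / 10370569341440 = -0.18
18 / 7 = 2.57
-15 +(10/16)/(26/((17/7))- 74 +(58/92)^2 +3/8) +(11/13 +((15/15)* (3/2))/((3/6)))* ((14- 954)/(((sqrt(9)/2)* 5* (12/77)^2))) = -10453254480425/526272903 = -19862.80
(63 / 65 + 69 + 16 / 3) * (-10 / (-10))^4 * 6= 29368 / 65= 451.82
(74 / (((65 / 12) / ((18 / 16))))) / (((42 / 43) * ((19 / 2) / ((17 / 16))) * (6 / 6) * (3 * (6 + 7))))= 81141 / 1798160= 0.05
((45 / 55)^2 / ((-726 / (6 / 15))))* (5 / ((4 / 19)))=-0.01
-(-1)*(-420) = -420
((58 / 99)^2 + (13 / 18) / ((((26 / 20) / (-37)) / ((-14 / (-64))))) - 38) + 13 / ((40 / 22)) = -54890771 / 1568160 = -35.00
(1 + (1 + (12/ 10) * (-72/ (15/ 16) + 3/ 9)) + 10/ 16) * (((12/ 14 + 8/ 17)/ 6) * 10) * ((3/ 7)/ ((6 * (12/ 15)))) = -1408333/ 79968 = -17.61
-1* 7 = -7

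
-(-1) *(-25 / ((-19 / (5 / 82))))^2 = 15625 / 2427364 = 0.01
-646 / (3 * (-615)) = 646 / 1845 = 0.35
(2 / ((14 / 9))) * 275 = 2475 / 7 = 353.57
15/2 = 7.50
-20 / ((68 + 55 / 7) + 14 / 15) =-2100 / 8063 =-0.26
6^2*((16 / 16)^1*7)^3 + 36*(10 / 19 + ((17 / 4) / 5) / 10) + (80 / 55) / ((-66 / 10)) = 4265721041 / 344850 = 12369.79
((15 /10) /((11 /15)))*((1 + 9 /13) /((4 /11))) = 9.52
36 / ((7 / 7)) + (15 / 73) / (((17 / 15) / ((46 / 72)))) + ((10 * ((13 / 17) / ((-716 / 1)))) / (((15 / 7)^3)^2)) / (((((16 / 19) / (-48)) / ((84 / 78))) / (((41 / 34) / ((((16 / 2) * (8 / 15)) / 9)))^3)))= 36.23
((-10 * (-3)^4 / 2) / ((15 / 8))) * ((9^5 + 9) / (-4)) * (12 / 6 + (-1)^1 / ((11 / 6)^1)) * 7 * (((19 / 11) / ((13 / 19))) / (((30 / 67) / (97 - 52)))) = 12958769994912 / 1573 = 8238251745.02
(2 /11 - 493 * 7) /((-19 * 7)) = 37959 /1463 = 25.95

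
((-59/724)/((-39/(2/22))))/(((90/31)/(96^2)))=234112/388245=0.60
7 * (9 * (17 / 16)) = 1071 / 16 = 66.94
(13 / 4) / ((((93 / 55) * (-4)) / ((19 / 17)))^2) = 14196325 / 159971904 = 0.09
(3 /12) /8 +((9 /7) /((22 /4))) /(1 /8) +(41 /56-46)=-15265 /352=-43.37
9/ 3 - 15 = -12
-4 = -4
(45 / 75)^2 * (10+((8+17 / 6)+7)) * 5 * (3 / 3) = 501 / 10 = 50.10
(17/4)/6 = 17/24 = 0.71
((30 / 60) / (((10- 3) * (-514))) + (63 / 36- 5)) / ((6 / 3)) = -5847 / 3598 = -1.63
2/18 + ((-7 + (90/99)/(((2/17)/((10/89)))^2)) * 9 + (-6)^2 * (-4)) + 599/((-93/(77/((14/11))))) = -28641414911/48619098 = -589.10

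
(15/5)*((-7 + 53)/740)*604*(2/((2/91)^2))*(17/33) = 488918521/2035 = 240254.80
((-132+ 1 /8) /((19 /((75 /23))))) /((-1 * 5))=15825 /3496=4.53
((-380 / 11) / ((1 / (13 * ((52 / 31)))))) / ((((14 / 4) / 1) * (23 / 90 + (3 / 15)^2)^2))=-5475600000 / 2222297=-2463.94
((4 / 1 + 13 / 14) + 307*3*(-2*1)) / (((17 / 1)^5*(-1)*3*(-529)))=-8573 / 10515460942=-0.00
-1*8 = -8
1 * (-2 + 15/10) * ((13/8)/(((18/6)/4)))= -13/12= -1.08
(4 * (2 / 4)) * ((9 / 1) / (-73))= -18 / 73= -0.25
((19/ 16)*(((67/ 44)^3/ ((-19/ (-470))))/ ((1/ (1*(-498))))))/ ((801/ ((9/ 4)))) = -145.09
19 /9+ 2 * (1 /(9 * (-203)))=1285 /609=2.11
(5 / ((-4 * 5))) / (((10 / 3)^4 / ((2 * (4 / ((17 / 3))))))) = -243 / 85000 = -0.00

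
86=86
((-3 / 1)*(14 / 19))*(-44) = 1848 / 19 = 97.26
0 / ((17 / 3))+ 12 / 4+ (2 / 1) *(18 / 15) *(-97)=-1149 / 5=-229.80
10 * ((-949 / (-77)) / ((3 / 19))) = 180310 / 231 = 780.56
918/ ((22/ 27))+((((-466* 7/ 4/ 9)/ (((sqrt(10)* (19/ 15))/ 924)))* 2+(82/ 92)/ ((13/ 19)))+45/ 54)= 11137597/ 9867 - 251174* sqrt(10)/ 19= -40675.54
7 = 7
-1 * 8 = -8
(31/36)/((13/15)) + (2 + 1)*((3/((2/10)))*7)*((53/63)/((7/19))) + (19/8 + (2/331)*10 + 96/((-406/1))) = 15146190587/20964216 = 722.48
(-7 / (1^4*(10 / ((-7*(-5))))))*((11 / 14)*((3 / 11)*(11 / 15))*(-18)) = 693 / 10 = 69.30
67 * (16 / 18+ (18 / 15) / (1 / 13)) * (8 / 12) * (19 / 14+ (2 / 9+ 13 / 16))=1761.62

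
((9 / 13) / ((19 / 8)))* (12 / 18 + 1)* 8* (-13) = -960 / 19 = -50.53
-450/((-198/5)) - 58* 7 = -4341/11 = -394.64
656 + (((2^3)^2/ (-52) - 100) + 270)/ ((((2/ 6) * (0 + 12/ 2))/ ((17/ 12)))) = 120985/ 156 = 775.54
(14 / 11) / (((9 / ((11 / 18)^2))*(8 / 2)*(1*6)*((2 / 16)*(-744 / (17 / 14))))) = -187 / 6508512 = -0.00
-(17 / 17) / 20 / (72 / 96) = -1 / 15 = -0.07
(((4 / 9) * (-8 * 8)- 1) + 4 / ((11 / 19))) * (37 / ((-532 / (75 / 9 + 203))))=26167399 / 79002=331.22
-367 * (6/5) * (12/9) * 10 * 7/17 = -41104/17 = -2417.88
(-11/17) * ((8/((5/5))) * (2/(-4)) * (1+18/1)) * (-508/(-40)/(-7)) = -53086/595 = -89.22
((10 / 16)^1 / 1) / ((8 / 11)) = 55 / 64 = 0.86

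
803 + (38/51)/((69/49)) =803.53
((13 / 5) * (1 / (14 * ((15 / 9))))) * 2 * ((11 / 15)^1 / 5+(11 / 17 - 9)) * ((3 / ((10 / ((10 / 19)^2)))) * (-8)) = 6528912 / 5369875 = 1.22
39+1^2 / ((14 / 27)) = 573 / 14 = 40.93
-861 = -861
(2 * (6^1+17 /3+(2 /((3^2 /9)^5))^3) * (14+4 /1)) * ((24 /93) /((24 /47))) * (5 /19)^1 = 55460 /589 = 94.16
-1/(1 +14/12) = -6/13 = -0.46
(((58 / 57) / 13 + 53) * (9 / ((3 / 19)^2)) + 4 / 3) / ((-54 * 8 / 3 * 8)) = -16.63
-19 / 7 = -2.71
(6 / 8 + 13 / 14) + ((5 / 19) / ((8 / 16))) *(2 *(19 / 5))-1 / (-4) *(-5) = 31 / 7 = 4.43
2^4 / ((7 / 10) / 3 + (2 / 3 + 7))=160 / 79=2.03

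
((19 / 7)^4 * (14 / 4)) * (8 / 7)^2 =4170272 / 16807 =248.13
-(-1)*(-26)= -26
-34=-34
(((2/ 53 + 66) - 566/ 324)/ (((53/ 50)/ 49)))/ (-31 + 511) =135240245/ 21842784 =6.19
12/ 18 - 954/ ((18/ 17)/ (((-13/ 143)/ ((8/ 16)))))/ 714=0.90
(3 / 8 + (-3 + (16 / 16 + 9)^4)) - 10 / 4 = 79959 / 8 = 9994.88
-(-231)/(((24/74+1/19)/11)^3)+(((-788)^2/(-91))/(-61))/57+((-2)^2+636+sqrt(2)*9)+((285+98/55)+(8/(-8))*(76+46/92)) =9*sqrt(2)+743685390904645979263/129540743582250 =5740950.83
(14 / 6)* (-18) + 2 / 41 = -1720 / 41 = -41.95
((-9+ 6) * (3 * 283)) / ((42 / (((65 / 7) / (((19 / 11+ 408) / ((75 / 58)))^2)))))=-37560290625 / 6696643489928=-0.01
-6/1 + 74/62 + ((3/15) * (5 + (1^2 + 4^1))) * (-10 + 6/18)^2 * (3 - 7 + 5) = 50801/279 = 182.08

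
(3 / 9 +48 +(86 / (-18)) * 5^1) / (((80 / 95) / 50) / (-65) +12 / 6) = 3396250 / 277839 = 12.22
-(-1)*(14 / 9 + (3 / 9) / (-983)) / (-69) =-0.02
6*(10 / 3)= 20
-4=-4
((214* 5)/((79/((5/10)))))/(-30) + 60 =28333/474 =59.77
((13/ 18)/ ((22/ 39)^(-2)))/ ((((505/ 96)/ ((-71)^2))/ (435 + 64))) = 19479714496/ 177255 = 109896.56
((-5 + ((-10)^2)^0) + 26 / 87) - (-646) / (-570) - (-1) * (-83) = -12736 / 145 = -87.83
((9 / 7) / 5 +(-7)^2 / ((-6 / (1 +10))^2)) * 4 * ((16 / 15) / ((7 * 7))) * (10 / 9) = 6650848 / 416745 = 15.96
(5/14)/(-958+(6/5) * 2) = -0.00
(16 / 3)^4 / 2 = 32768 / 81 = 404.54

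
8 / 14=4 / 7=0.57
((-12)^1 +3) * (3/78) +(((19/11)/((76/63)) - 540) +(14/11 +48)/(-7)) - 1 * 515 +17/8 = -770827/728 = -1058.83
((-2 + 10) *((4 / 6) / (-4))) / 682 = -2 / 1023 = -0.00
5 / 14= 0.36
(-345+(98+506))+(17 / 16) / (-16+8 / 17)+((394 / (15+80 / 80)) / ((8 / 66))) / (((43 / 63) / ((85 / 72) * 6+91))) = 2674821211 / 90816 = 29453.19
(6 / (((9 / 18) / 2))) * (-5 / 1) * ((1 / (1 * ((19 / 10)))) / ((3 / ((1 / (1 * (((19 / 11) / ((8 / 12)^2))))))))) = -17600 / 3249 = -5.42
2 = 2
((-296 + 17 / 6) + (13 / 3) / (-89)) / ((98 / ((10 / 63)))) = -782885 / 1648458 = -0.47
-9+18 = 9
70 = 70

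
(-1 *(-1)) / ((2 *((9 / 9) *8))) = 1 / 16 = 0.06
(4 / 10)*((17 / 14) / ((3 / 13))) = 221 / 105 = 2.10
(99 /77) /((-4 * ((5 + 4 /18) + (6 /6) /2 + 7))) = -81 /3206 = -0.03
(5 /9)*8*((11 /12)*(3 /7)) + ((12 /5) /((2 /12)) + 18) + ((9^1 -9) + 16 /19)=209404 /5985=34.99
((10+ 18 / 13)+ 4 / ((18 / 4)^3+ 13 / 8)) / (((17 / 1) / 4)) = 220464 / 81991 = 2.69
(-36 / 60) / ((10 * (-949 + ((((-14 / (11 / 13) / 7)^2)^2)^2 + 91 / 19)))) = -12218456217 / 6105795090200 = -0.00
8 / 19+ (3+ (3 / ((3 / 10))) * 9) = 1775 / 19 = 93.42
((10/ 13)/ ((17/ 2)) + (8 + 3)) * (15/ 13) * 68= 147060/ 169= 870.18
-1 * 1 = -1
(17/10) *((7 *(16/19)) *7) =70.15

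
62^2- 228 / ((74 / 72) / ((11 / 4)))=119656 / 37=3233.95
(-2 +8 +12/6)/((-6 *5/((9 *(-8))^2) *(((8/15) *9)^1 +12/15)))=-1728/7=-246.86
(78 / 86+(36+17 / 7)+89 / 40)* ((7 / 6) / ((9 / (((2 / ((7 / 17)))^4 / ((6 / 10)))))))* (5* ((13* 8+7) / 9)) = 7731703088765 / 25088049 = 308182.72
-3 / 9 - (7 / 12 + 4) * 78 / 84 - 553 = -557.59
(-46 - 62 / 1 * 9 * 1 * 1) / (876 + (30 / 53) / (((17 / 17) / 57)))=-16006 / 24069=-0.67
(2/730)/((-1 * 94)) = -1/34310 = -0.00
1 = 1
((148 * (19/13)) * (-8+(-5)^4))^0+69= 70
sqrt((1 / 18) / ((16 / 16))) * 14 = 7 * sqrt(2) / 3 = 3.30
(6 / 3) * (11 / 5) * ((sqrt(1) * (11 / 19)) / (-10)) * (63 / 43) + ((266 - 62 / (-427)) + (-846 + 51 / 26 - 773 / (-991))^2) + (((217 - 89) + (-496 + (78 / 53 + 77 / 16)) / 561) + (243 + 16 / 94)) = 23035106532263426836210304521 / 32365366202081633120400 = 711720.87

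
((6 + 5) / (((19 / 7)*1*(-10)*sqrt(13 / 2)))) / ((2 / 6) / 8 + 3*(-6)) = 924*sqrt(26) / 532285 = 0.01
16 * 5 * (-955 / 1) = -76400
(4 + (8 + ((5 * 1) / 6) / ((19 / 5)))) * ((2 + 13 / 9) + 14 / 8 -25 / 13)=2132683 / 53352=39.97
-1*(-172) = 172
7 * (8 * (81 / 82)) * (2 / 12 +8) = 18522 / 41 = 451.76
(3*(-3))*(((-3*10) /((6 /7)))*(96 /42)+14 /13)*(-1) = -9234 /13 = -710.31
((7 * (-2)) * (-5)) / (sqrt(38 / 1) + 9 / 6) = -420 / 143 + 280 * sqrt(38) / 143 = 9.13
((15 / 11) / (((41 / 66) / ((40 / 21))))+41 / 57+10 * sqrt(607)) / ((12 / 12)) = 80167 / 16359+10 * sqrt(607) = 251.27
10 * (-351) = -3510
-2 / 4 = -1 / 2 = -0.50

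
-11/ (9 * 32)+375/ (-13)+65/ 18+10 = -19061/ 1248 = -15.27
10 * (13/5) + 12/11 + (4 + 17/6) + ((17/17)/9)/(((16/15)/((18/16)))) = 143791/4224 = 34.04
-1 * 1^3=-1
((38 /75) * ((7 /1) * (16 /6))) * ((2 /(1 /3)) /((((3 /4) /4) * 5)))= 68096 /1125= 60.53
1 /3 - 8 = -23 /3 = -7.67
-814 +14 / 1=-800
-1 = -1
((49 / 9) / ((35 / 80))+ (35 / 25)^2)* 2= 6482 / 225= 28.81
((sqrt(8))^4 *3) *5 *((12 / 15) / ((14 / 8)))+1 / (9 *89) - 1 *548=-611957 / 5607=-109.14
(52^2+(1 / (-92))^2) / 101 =22886657 / 854864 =26.77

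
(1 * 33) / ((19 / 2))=66 / 19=3.47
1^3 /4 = 1 /4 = 0.25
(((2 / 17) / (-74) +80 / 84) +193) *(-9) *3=-23057064 / 4403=-5236.67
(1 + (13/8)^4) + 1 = 36753/4096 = 8.97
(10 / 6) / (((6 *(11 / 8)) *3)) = 20 / 297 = 0.07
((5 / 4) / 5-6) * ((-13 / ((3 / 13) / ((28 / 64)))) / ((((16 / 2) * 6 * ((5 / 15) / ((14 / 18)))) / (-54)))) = -190463 / 512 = -372.00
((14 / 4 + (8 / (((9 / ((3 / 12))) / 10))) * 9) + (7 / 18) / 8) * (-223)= -756193 / 144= -5251.34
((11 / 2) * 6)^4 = 1185921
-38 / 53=-0.72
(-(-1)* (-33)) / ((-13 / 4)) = 132 / 13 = 10.15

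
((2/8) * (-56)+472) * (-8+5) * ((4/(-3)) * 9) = 16488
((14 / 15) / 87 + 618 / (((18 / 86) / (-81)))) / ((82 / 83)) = -12952632064 / 53505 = -242082.65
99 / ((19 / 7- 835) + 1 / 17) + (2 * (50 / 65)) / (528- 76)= -16811114 / 145482415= -0.12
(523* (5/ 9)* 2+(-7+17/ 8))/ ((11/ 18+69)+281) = 1.64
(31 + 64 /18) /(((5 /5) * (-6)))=-311 /54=-5.76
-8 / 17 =-0.47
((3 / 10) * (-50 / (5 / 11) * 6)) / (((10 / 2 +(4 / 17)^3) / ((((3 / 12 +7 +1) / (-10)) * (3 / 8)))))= 4377483 / 358240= 12.22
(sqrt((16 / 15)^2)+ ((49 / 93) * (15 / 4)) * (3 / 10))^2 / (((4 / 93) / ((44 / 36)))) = 419165219 / 5356800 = 78.25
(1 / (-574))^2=1 / 329476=0.00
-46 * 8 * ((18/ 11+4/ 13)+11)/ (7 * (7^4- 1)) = -14191/ 50050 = -0.28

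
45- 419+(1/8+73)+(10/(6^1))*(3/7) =-16809/56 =-300.16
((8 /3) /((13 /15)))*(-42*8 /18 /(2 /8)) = -8960 /39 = -229.74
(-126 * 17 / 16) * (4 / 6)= -357 / 4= -89.25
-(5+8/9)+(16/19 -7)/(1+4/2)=-1358/171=-7.94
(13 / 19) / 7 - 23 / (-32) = 3475 / 4256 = 0.82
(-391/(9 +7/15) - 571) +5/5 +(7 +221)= -54429/142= -383.30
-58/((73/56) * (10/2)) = -3248/365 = -8.90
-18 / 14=-9 / 7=-1.29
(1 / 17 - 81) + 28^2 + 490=20282 / 17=1193.06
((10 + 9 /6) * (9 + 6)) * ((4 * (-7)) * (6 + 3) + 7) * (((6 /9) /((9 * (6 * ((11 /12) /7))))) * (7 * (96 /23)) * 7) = -26891200 /33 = -814884.85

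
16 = 16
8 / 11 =0.73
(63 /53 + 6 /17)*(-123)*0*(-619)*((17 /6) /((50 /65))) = 0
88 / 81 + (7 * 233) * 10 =1321198 / 81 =16311.09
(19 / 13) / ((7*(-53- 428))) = -19 / 43771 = -0.00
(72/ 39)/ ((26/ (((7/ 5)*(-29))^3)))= -100385124/ 21125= -4751.96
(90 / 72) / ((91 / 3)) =0.04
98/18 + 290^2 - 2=84103.44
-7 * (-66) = 462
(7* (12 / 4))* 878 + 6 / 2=18441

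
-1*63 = -63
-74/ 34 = -37/ 17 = -2.18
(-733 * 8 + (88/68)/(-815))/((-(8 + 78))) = 40622871/595765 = 68.19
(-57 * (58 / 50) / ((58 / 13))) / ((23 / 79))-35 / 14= -30707 / 575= -53.40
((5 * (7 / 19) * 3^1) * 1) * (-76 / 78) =-70 / 13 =-5.38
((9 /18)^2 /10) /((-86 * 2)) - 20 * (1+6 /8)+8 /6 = -694883 /20640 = -33.67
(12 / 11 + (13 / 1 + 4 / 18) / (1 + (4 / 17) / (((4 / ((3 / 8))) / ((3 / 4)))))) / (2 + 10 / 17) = 468605 / 86031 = 5.45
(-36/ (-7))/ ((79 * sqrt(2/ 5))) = 18 * sqrt(10)/ 553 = 0.10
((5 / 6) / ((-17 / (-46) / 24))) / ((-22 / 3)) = -1380 / 187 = -7.38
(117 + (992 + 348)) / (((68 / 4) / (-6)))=-514.24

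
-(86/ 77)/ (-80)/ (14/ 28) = 43/ 1540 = 0.03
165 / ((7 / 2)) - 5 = 295 / 7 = 42.14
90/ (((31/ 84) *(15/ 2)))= 1008/ 31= 32.52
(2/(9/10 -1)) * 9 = -180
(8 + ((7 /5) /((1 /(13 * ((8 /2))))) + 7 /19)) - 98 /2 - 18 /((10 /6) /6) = -620 /19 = -32.63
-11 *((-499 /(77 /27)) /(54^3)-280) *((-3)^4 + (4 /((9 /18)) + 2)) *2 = 1634599447 /2916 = 560562.22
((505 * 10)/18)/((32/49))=123725/288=429.60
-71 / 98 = -0.72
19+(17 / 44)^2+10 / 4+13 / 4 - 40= -29235 / 1936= -15.10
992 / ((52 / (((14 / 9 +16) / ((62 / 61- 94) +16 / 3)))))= -298778 / 78195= -3.82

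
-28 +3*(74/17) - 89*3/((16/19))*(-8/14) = 79129/476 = 166.24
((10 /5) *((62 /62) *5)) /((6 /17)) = 85 /3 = 28.33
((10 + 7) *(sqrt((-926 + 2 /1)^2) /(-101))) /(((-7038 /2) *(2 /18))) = 924 /2323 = 0.40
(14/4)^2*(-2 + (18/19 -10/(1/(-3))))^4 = 1120951562500/130321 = 8601465.32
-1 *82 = -82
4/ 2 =2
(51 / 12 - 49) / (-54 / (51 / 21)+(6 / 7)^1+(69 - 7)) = -21301 / 19336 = -1.10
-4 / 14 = -2 / 7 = -0.29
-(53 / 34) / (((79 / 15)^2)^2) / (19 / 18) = -0.00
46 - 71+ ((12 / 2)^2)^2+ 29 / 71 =90270 / 71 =1271.41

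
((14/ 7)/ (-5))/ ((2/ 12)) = -12/ 5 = -2.40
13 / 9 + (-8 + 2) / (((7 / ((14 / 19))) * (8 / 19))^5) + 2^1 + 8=52709 / 4608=11.44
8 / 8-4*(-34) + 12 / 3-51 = 90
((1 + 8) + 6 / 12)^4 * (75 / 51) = 11978.03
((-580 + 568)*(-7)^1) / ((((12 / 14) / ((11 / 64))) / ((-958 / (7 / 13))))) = -479479 / 16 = -29967.44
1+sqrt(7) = 3.65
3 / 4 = 0.75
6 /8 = 0.75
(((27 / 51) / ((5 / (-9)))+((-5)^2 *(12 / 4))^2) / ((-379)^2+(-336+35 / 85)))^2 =176331841 / 114487489600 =0.00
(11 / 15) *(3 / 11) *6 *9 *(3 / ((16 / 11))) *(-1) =-891 / 40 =-22.28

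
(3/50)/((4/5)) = 3/40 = 0.08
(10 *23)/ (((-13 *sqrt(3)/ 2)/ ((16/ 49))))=-7360 *sqrt(3)/ 1911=-6.67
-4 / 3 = -1.33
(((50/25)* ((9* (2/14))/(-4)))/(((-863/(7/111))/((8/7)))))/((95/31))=372/21234115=0.00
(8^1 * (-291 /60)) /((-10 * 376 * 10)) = 97 /94000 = 0.00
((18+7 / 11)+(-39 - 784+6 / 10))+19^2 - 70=-28202 / 55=-512.76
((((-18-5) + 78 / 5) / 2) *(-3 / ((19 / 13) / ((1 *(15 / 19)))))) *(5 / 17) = 21645 / 12274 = 1.76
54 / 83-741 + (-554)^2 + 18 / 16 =203301379 / 664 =306176.78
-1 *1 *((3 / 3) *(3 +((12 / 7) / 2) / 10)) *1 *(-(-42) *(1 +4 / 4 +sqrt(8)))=-1296 *sqrt(2) / 5 - 1296 / 5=-625.76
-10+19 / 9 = -71 / 9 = -7.89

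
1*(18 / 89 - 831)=-73941 / 89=-830.80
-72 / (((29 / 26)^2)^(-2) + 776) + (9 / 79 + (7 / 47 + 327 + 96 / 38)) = 532349394011020 / 1614665132771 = 329.70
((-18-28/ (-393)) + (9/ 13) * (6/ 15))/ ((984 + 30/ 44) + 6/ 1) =-9920152/ 556753275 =-0.02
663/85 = 39/5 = 7.80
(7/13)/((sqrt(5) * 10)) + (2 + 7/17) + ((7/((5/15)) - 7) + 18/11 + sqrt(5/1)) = 657 * sqrt(5)/650 + 3375/187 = 20.31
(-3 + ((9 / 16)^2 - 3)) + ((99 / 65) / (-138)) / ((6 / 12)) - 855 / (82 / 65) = -683.45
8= 8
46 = 46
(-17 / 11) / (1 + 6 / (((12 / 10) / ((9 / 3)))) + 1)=-1 / 11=-0.09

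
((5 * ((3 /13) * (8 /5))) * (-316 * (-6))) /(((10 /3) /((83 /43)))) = 5665248 /2795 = 2026.92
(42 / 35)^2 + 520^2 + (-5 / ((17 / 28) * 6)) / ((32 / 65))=5516132501 / 20400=270398.65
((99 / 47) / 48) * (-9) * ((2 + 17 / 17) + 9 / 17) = -4455 / 3196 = -1.39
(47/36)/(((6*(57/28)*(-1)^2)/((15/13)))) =1645/13338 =0.12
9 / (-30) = -3 / 10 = -0.30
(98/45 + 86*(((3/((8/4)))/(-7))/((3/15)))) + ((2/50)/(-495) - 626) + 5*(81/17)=-692.14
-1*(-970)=970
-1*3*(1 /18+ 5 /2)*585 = -4485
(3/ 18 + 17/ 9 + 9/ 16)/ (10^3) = 377/ 144000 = 0.00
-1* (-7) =7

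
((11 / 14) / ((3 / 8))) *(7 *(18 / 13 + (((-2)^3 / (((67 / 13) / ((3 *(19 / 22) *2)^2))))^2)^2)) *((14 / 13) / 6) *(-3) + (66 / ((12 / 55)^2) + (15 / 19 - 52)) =-721195554898746719694142109 / 30262134292998403224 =-23831615.71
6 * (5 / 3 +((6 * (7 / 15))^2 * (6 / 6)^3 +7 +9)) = 3826 / 25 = 153.04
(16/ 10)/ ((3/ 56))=29.87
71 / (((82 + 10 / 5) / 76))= 1349 / 21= 64.24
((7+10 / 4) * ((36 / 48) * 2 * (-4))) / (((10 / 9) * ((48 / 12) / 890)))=-45657 / 4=-11414.25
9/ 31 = 0.29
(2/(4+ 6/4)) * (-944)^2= 3564544/11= 324049.45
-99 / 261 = -11 / 29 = -0.38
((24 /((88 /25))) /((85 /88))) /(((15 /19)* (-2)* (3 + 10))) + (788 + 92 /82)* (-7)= -50054754 /9061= -5524.20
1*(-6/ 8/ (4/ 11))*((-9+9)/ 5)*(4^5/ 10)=0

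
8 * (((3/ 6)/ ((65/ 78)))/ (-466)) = -0.01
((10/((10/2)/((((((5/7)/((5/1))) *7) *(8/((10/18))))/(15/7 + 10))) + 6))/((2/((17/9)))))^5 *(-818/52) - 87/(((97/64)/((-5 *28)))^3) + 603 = 68569633.90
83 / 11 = 7.55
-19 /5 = -3.80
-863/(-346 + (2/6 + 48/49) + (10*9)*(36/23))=2917803/689107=4.23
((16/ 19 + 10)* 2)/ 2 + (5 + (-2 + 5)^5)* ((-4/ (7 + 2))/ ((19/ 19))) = -16994/ 171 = -99.38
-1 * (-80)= 80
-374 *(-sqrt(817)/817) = 374 *sqrt(817)/817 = 13.08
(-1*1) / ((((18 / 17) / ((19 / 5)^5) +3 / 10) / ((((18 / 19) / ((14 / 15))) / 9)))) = -110772850 / 295968281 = -0.37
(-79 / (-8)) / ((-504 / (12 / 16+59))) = -18881 / 16128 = -1.17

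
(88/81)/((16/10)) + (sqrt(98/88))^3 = 55/81 + 343 * sqrt(11)/968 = 1.85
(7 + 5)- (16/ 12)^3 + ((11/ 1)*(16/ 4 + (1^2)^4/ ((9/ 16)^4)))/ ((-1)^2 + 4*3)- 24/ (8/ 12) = -95356/ 6561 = -14.53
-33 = -33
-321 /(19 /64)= -1081.26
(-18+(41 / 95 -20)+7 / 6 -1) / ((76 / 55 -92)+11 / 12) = 469018 / 1124857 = 0.42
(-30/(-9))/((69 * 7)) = 10/1449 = 0.01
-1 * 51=-51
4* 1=4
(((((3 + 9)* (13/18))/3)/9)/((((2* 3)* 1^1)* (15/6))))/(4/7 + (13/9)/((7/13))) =182/27675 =0.01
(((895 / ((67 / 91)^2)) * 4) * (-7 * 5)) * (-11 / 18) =5706851150 / 40401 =141255.20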